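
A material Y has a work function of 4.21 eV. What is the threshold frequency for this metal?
1.0180e+15 Hz

The threshold frequency is when the photon energy equals the work function:
hf₀ = φ

Solving for f₀:
f₀ = φ/h = (4.21 eV × 1.602×10⁻¹⁹ J/eV) / (6.626×10⁻³⁴ J·s)
f₀ = 1.0180e+15 Hz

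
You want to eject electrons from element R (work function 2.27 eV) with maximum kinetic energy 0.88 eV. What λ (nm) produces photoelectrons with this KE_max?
393.60 nm

From Einstein's equation: KE_max = hc/λ - φ

Rearranging for λ:
hc/λ = KE_max + φ
λ = hc/(KE_max + φ)

Required photon energy:
E_photon = KE_max + φ = 0.88 + 2.27 = 3.15 eV

Required wavelength:
λ = hc/E_photon = (6.626×10⁻³⁴)(3×10⁸) / (3.15 × 1.602×10⁻¹⁹)
λ = 393.60 nm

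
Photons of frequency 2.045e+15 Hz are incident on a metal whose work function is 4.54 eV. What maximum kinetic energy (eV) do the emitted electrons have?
3.9174 eV

Using Einstein's photoelectric equation: KE_max = hf - φ

First, calculate the photon energy:
E_photon = hf = (6.626×10⁻³⁴ J·s)(2.045e+15 Hz)
E_photon = 8.4574 eV

Then, the maximum kinetic energy:
KE_max = E_photon - φ = 8.4574 eV - 4.54 eV = 3.9174 eV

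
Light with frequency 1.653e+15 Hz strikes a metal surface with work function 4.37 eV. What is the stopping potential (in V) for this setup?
2.4663 V

The stopping potential V_s satisfies: eV_s = KE_max

First, find KE_max using Einstein's equation:
E_photon = hf = (6.626×10⁻³⁴ J·s)(1.653e+15 Hz) = 6.8363 eV
KE_max = E_photon - φ = 6.8363 - 4.37 = 2.4663 eV

Since eV_s = KE_max:
V_s = KE_max/e = 2.4663 V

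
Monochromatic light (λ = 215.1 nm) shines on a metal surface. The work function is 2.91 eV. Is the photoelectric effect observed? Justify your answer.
Yes

For photoemission, the photon energy must exceed the work function.

Photon energy: E = hc/λ = 5.7640 eV
Work function: φ = 2.91 eV

Since E_photon (5.7640 eV) > φ (2.91 eV), photoemission WILL occur.
The threshold wavelength is λ₀ = hc/φ = 426.1 nm.
Since 215.1 nm < 426.1 nm, the light has sufficient energy.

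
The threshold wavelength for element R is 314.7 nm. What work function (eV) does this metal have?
3.94 eV

At the threshold wavelength, photon energy equals work function:
φ = hc/λ₀

Calculating:
φ = (6.626×10⁻³⁴ J·s)(3×10⁸ m/s) / (314.7×10⁻⁹ m)
φ = 3.94 eV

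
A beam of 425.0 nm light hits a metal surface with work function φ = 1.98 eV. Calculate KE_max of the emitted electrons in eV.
0.9373 eV

Using Einstein's photoelectric equation: KE_max = hf - φ = hc/λ - φ

First, calculate the photon energy:
E_photon = hc/λ = (6.626×10⁻³⁴ J·s)(3×10⁸ m/s) / (425.0×10⁻⁹ m)
E_photon = 2.9173 eV

Then, the maximum kinetic energy:
KE_max = E_photon - φ = 2.9173 eV - 1.98 eV = 0.9373 eV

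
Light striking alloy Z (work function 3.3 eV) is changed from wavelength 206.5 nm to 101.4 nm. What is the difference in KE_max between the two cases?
6.2232 eV

Using Einstein's equation: KE_max = hc/λ - φ

For λ₁ = 206.5 nm:
KE₁ = hc/λ₁ - φ = 6.0041 - 3.3 = 2.7041 eV

For λ₂ = 101.4 nm:
KE₂ = hc/λ₂ - φ = 12.2272 - 3.3 = 8.9272 eV

Change in KE:
ΔKE = KE₂ - KE₁ = 8.9272 - 2.7041 = 6.2232 eV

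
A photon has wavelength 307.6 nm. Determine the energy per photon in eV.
4.0307 eV

Using E = hf = hc/λ:

E = hc/λ = (6.626×10⁻³⁴ J·s)(3×10⁸ m/s) / (307.6×10⁻⁹ m)
E = 4.0307 eV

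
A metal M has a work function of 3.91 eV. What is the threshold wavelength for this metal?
317.10 nm

The threshold wavelength is when the photon energy equals the work function:
hc/λ₀ = φ

Solving for λ₀:
λ₀ = hc/φ = (6.626×10⁻³⁴ J·s)(3×10⁸ m/s) / (3.91 eV × 1.602×10⁻¹⁹ J/eV)
λ₀ = 317.10 nm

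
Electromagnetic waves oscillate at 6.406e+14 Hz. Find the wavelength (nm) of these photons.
467.99 nm

Using the wave equation: c = fλ

Solving for wavelength:
λ = c/f = (3×10⁸ m/s) / (6.406e+14 Hz)
λ = 467.99 nm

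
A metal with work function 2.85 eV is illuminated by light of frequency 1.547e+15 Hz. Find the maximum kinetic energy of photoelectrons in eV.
3.5479 eV

Using Einstein's photoelectric equation: KE_max = hf - φ

First, calculate the photon energy:
E_photon = hf = (6.626×10⁻³⁴ J·s)(1.547e+15 Hz)
E_photon = 6.3979 eV

Then, the maximum kinetic energy:
KE_max = E_photon - φ = 6.3979 eV - 2.85 eV = 3.5479 eV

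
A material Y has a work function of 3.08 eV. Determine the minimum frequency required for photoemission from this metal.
7.4474e+14 Hz

The threshold frequency is when the photon energy equals the work function:
hf₀ = φ

Solving for f₀:
f₀ = φ/h = (3.08 eV × 1.602×10⁻¹⁹ J/eV) / (6.626×10⁻³⁴ J·s)
f₀ = 7.4474e+14 Hz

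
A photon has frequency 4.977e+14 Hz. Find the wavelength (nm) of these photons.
602.36 nm

Using the wave equation: c = fλ

Solving for wavelength:
λ = c/f = (3×10⁸ m/s) / (4.977e+14 Hz)
λ = 602.36 nm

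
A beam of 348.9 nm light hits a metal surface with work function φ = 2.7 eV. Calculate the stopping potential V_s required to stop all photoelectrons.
0.8536 V

The stopping potential V_s satisfies: eV_s = KE_max

First, find KE_max using Einstein's equation:
E_photon = hc/λ = 3.5536 eV
KE_max = E_photon - φ = 3.5536 - 2.7 = 0.8536 eV

Since eV_s = KE_max:
V_s = KE_max/e = 0.8536 V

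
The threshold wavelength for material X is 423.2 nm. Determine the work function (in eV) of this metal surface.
2.93 eV

At the threshold wavelength, photon energy equals work function:
φ = hc/λ₀

Calculating:
φ = (6.626×10⁻³⁴ J·s)(3×10⁸ m/s) / (423.2×10⁻⁹ m)
φ = 2.93 eV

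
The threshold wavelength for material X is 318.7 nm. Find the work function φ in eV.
3.89 eV

At the threshold wavelength, photon energy equals work function:
φ = hc/λ₀

Calculating:
φ = (6.626×10⁻³⁴ J·s)(3×10⁸ m/s) / (318.7×10⁻⁹ m)
φ = 3.89 eV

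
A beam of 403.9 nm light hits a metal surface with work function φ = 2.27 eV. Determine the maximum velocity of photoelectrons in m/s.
5.3037e+05 m/s

First, find the maximum kinetic energy:
E_photon = hc/λ = 3.0697 eV
KE_max = E_photon - φ = 3.0697 - 2.27 = 0.7997 eV

Convert to Joules: KE_max = 0.7997 × 1.602×10⁻¹⁹ J = 1.2812e-19 J

Then use KE = ½mv² to find velocity:
v = √(2·KE/m) = √(2 × 1.2812e-19 J / 9.109e-31 kg)
v = 5.3037e+05 m/s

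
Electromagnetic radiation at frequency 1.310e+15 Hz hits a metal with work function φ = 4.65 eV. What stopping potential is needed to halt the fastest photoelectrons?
0.7677 V

The stopping potential V_s satisfies: eV_s = KE_max

First, find KE_max using Einstein's equation:
E_photon = hf = (6.626×10⁻³⁴ J·s)(1.310e+15 Hz) = 5.4177 eV
KE_max = E_photon - φ = 5.4177 - 4.65 = 0.7677 eV

Since eV_s = KE_max:
V_s = KE_max/e = 0.7677 V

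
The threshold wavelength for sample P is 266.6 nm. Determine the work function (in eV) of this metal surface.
4.65 eV

At the threshold wavelength, photon energy equals work function:
φ = hc/λ₀

Calculating:
φ = (6.626×10⁻³⁴ J·s)(3×10⁸ m/s) / (266.6×10⁻⁹ m)
φ = 4.65 eV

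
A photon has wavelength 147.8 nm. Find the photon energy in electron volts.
8.3886 eV

Using E = hf = hc/λ:

E = hc/λ = (6.626×10⁻³⁴ J·s)(3×10⁸ m/s) / (147.8×10⁻⁹ m)
E = 8.3886 eV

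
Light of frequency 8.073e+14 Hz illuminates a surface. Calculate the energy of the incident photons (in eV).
3.3387 eV

Using E = hf:

E = hf = (6.626×10⁻³⁴ J·s)(8.073e+14 Hz)
E = 3.3387 eV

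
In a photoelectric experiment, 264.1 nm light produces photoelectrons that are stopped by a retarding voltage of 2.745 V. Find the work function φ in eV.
1.95 eV

The stopping potential gives the maximum kinetic energy: KE_max = eV_s = 2.745 eV

From Einstein's photoelectric equation: KE_max = hc/λ - φ
Rearranging: φ = hc/λ - KE_max

Calculate photon energy:
E_photon = hc/λ = (6.626×10⁻³⁴ J·s)(3×10⁸ m/s) / (264.1×10⁻⁹ m) = 4.6946 eV

Therefore:
φ = 4.6946 - 2.745 = 1.95 eV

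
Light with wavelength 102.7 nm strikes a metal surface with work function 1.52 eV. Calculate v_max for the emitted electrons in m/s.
1.9266e+06 m/s

First, find the maximum kinetic energy:
E_photon = hc/λ = 12.0725 eV
KE_max = E_photon - φ = 12.0725 - 1.52 = 10.5525 eV

Convert to Joules: KE_max = 10.5525 × 1.602×10⁻¹⁹ J = 1.6907e-18 J

Then use KE = ½mv² to find velocity:
v = √(2·KE/m) = √(2 × 1.6907e-18 J / 9.109e-31 kg)
v = 1.9266e+06 m/s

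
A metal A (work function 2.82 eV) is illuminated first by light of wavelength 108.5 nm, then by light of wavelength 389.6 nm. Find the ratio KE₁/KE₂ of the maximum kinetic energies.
23.7539

Using Einstein's equation: KE_max = hc/λ - φ

For λ₁ = 108.5 nm:
E₁ = hc/λ₁ = 11.4271 eV
KE₁ = E₁ - φ = 11.4271 - 2.82 = 8.6071 eV

For λ₂ = 389.6 nm:
E₂ = hc/λ₂ = 3.1823 eV
KE₂ = E₂ - φ = 3.1823 - 2.82 = 0.3623 eV

Ratio: KE₁/KE₂ = 8.6071/0.3623 = 23.7539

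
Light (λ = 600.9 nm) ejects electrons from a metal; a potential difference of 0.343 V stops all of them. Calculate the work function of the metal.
1.72 eV

The stopping potential gives the maximum kinetic energy: KE_max = eV_s = 0.343 eV

From Einstein's photoelectric equation: KE_max = hc/λ - φ
Rearranging: φ = hc/λ - KE_max

Calculate photon energy:
E_photon = hc/λ = (6.626×10⁻³⁴ J·s)(3×10⁸ m/s) / (600.9×10⁻⁹ m) = 2.0633 eV

Therefore:
φ = 2.0633 - 0.343 = 1.72 eV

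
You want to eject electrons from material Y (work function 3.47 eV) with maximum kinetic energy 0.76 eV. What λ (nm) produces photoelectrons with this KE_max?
293.11 nm

From Einstein's equation: KE_max = hc/λ - φ

Rearranging for λ:
hc/λ = KE_max + φ
λ = hc/(KE_max + φ)

Required photon energy:
E_photon = KE_max + φ = 0.76 + 3.47 = 4.23 eV

Required wavelength:
λ = hc/E_photon = (6.626×10⁻³⁴)(3×10⁸) / (4.23 × 1.602×10⁻¹⁹)
λ = 293.11 nm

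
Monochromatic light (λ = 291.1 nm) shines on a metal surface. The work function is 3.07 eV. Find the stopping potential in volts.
1.1892 V

The stopping potential V_s satisfies: eV_s = KE_max

First, find KE_max using Einstein's equation:
E_photon = hc/λ = 4.2592 eV
KE_max = E_photon - φ = 4.2592 - 3.07 = 1.1892 eV

Since eV_s = KE_max:
V_s = KE_max/e = 1.1892 V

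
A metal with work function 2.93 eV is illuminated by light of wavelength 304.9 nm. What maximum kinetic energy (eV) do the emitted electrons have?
1.1364 eV

Using Einstein's photoelectric equation: KE_max = hf - φ = hc/λ - φ

First, calculate the photon energy:
E_photon = hc/λ = (6.626×10⁻³⁴ J·s)(3×10⁸ m/s) / (304.9×10⁻⁹ m)
E_photon = 4.0664 eV

Then, the maximum kinetic energy:
KE_max = E_photon - φ = 4.0664 eV - 2.93 eV = 1.1364 eV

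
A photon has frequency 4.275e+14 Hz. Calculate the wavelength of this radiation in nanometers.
701.27 nm

Using the wave equation: c = fλ

Solving for wavelength:
λ = c/f = (3×10⁸ m/s) / (4.275e+14 Hz)
λ = 701.27 nm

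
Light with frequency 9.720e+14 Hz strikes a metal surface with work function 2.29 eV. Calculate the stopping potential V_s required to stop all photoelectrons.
1.7299 V

The stopping potential V_s satisfies: eV_s = KE_max

First, find KE_max using Einstein's equation:
E_photon = hf = (6.626×10⁻³⁴ J·s)(9.720e+14 Hz) = 4.0199 eV
KE_max = E_photon - φ = 4.0199 - 2.29 = 1.7299 eV

Since eV_s = KE_max:
V_s = KE_max/e = 1.7299 V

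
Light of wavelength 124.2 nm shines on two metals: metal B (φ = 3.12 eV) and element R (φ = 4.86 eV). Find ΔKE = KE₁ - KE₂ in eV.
1.7400 eV

Using KE_max = hc/λ - φ for each metal:

Photon energy: E = hc/λ = 9.9826 eV

For metal B (φ₁ = 3.12 eV):
KE₁ = E - φ₁ = 9.9826 - 3.12 = 6.8626 eV

For element R (φ₂ = 4.86 eV):
KE₂ = E - φ₂ = 9.9826 - 4.86 = 5.1226 eV

Difference:
ΔKE = KE₁ - KE₂ = 6.8626 - 5.1226 = 1.7400 eV

Note: The difference equals the difference in work functions: 4.86 - 3.12 = 1.74 eV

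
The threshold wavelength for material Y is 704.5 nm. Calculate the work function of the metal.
1.76 eV

At the threshold wavelength, photon energy equals work function:
φ = hc/λ₀

Calculating:
φ = (6.626×10⁻³⁴ J·s)(3×10⁸ m/s) / (704.5×10⁻⁹ m)
φ = 1.76 eV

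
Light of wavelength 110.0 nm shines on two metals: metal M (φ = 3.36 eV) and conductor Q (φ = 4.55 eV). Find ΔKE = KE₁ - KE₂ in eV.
1.1900 eV

Using KE_max = hc/λ - φ for each metal:

Photon energy: E = hc/λ = 11.2713 eV

For metal M (φ₁ = 3.36 eV):
KE₁ = E - φ₁ = 11.2713 - 3.36 = 7.9113 eV

For conductor Q (φ₂ = 4.55 eV):
KE₂ = E - φ₂ = 11.2713 - 4.55 = 6.7213 eV

Difference:
ΔKE = KE₁ - KE₂ = 7.9113 - 6.7213 = 1.1900 eV

Note: The difference equals the difference in work functions: 4.55 - 3.36 = 1.19 eV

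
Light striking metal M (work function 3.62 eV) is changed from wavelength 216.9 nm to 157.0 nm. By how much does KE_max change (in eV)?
2.1809 eV

Using Einstein's equation: KE_max = hc/λ - φ

For λ₁ = 216.9 nm:
KE₁ = hc/λ₁ - φ = 5.7162 - 3.62 = 2.0962 eV

For λ₂ = 157.0 nm:
KE₂ = hc/λ₂ - φ = 7.8971 - 3.62 = 4.2771 eV

Change in KE:
ΔKE = KE₂ - KE₁ = 4.2771 - 2.0962 = 2.1809 eV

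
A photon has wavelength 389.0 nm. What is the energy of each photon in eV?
3.1873 eV

Using E = hf = hc/λ:

E = hc/λ = (6.626×10⁻³⁴ J·s)(3×10⁸ m/s) / (389.0×10⁻⁹ m)
E = 3.1873 eV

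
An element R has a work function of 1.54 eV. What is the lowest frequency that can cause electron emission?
3.7237e+14 Hz

The threshold frequency is when the photon energy equals the work function:
hf₀ = φ

Solving for f₀:
f₀ = φ/h = (1.54 eV × 1.602×10⁻¹⁹ J/eV) / (6.626×10⁻³⁴ J·s)
f₀ = 3.7237e+14 Hz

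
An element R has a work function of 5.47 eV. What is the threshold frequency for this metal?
1.3226e+15 Hz

The threshold frequency is when the photon energy equals the work function:
hf₀ = φ

Solving for f₀:
f₀ = φ/h = (5.47 eV × 1.602×10⁻¹⁹ J/eV) / (6.626×10⁻³⁴ J·s)
f₀ = 1.3226e+15 Hz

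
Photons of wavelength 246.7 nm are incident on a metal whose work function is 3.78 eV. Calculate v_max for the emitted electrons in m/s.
6.6196e+05 m/s

First, find the maximum kinetic energy:
E_photon = hc/λ = 5.0257 eV
KE_max = E_photon - φ = 5.0257 - 3.78 = 1.2457 eV

Convert to Joules: KE_max = 1.2457 × 1.602×10⁻¹⁹ J = 1.9958e-19 J

Then use KE = ½mv² to find velocity:
v = √(2·KE/m) = √(2 × 1.9958e-19 J / 9.109e-31 kg)
v = 6.6196e+05 m/s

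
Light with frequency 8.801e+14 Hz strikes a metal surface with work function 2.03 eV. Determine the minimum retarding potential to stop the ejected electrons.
1.6098 V

The stopping potential V_s satisfies: eV_s = KE_max

First, find KE_max using Einstein's equation:
E_photon = hf = (6.626×10⁻³⁴ J·s)(8.801e+14 Hz) = 3.6398 eV
KE_max = E_photon - φ = 3.6398 - 2.03 = 1.6098 eV

Since eV_s = KE_max:
V_s = KE_max/e = 1.6098 V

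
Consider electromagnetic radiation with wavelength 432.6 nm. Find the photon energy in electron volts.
2.8660 eV

Using E = hf = hc/λ:

E = hc/λ = (6.626×10⁻³⁴ J·s)(3×10⁸ m/s) / (432.6×10⁻⁹ m)
E = 2.8660 eV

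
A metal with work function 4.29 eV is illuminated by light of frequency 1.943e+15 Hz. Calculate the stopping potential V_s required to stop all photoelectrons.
3.7456 V

The stopping potential V_s satisfies: eV_s = KE_max

First, find KE_max using Einstein's equation:
E_photon = hf = (6.626×10⁻³⁴ J·s)(1.943e+15 Hz) = 8.0356 eV
KE_max = E_photon - φ = 8.0356 - 4.29 = 3.7456 eV

Since eV_s = KE_max:
V_s = KE_max/e = 3.7456 V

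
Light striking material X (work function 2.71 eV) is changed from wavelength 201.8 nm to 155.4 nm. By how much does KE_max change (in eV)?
1.8345 eV

Using Einstein's equation: KE_max = hc/λ - φ

For λ₁ = 201.8 nm:
KE₁ = hc/λ₁ - φ = 6.1439 - 2.71 = 3.4339 eV

For λ₂ = 155.4 nm:
KE₂ = hc/λ₂ - φ = 7.9784 - 2.71 = 5.2684 eV

Change in KE:
ΔKE = KE₂ - KE₁ = 5.2684 - 3.4339 = 1.8345 eV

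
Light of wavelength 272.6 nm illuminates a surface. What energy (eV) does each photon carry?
4.5482 eV

Using E = hf = hc/λ:

E = hc/λ = (6.626×10⁻³⁴ J·s)(3×10⁸ m/s) / (272.6×10⁻⁹ m)
E = 4.5482 eV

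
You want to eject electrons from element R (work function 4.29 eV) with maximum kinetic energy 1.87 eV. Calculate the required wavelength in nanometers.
201.27 nm

From Einstein's equation: KE_max = hc/λ - φ

Rearranging for λ:
hc/λ = KE_max + φ
λ = hc/(KE_max + φ)

Required photon energy:
E_photon = KE_max + φ = 1.87 + 4.29 = 6.16 eV

Required wavelength:
λ = hc/E_photon = (6.626×10⁻³⁴)(3×10⁸) / (6.16 × 1.602×10⁻¹⁹)
λ = 201.27 nm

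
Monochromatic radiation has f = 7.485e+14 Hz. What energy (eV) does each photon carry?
3.0955 eV

Using E = hf:

E = hf = (6.626×10⁻³⁴ J·s)(7.485e+14 Hz)
E = 3.0955 eV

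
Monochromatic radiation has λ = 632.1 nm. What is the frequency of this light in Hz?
4.7428e+14 Hz

Using the wave equation: c = fλ

Solving for frequency:
f = c/λ = (3×10⁸ m/s) / (632.1×10⁻⁹ m)
f = 4.7428e+14 Hz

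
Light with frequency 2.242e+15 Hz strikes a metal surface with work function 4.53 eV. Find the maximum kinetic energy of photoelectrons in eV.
4.7422 eV

Using Einstein's photoelectric equation: KE_max = hf - φ

First, calculate the photon energy:
E_photon = hf = (6.626×10⁻³⁴ J·s)(2.242e+15 Hz)
E_photon = 9.2722 eV

Then, the maximum kinetic energy:
KE_max = E_photon - φ = 9.2722 eV - 4.53 eV = 4.7422 eV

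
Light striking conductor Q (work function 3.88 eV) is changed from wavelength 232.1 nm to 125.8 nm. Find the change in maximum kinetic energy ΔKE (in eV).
4.5138 eV

Using Einstein's equation: KE_max = hc/λ - φ

For λ₁ = 232.1 nm:
KE₁ = hc/λ₁ - φ = 5.3418 - 3.88 = 1.4618 eV

For λ₂ = 125.8 nm:
KE₂ = hc/λ₂ - φ = 9.8557 - 3.88 = 5.9757 eV

Change in KE:
ΔKE = KE₂ - KE₁ = 5.9757 - 1.4618 = 4.5138 eV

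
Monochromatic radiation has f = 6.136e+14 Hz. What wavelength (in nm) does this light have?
488.58 nm

Using the wave equation: c = fλ

Solving for wavelength:
λ = c/f = (3×10⁸ m/s) / (6.136e+14 Hz)
λ = 488.58 nm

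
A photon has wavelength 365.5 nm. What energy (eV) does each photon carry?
3.3922 eV

Using E = hf = hc/λ:

E = hc/λ = (6.626×10⁻³⁴ J·s)(3×10⁸ m/s) / (365.5×10⁻⁹ m)
E = 3.3922 eV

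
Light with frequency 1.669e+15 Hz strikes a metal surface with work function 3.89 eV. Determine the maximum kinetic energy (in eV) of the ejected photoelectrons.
3.0124 eV

Using Einstein's photoelectric equation: KE_max = hf - φ

First, calculate the photon energy:
E_photon = hf = (6.626×10⁻³⁴ J·s)(1.669e+15 Hz)
E_photon = 6.9024 eV

Then, the maximum kinetic energy:
KE_max = E_photon - φ = 6.9024 eV - 3.89 eV = 3.0124 eV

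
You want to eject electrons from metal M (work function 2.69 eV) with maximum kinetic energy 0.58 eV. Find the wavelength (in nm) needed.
379.16 nm

From Einstein's equation: KE_max = hc/λ - φ

Rearranging for λ:
hc/λ = KE_max + φ
λ = hc/(KE_max + φ)

Required photon energy:
E_photon = KE_max + φ = 0.58 + 2.69 = 3.27 eV

Required wavelength:
λ = hc/E_photon = (6.626×10⁻³⁴)(3×10⁸) / (3.27 × 1.602×10⁻¹⁹)
λ = 379.16 nm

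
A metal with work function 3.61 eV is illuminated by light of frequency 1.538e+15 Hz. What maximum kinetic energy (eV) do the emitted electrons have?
2.7507 eV

Using Einstein's photoelectric equation: KE_max = hf - φ

First, calculate the photon energy:
E_photon = hf = (6.626×10⁻³⁴ J·s)(1.538e+15 Hz)
E_photon = 6.3607 eV

Then, the maximum kinetic energy:
KE_max = E_photon - φ = 6.3607 eV - 3.61 eV = 2.7507 eV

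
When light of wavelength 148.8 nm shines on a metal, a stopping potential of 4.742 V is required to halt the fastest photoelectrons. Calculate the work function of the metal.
3.59 eV

The stopping potential gives the maximum kinetic energy: KE_max = eV_s = 4.742 eV

From Einstein's photoelectric equation: KE_max = hc/λ - φ
Rearranging: φ = hc/λ - KE_max

Calculate photon energy:
E_photon = hc/λ = (6.626×10⁻³⁴ J·s)(3×10⁸ m/s) / (148.8×10⁻⁹ m) = 8.3323 eV

Therefore:
φ = 8.3323 - 4.742 = 3.59 eV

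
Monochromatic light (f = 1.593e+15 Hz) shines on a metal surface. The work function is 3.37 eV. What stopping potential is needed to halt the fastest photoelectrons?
3.2181 V

The stopping potential V_s satisfies: eV_s = KE_max

First, find KE_max using Einstein's equation:
E_photon = hf = (6.626×10⁻³⁴ J·s)(1.593e+15 Hz) = 6.5881 eV
KE_max = E_photon - φ = 6.5881 - 3.37 = 3.2181 eV

Since eV_s = KE_max:
V_s = KE_max/e = 3.2181 V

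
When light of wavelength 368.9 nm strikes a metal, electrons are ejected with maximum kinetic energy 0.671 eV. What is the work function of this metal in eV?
2.69 eV

From Einstein's photoelectric equation: KE_max = hf - φ = hc/λ - φ

Rearranging for φ:
φ = hc/λ - KE_max

Calculate photon energy:
E_photon = hc/λ = 3.3609 eV

Therefore:
φ = 3.3609 - 0.671 = 2.69 eV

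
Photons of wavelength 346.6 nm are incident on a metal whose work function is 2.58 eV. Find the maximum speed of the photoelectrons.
5.9225e+05 m/s

First, find the maximum kinetic energy:
E_photon = hc/λ = 3.5772 eV
KE_max = E_photon - φ = 3.5772 - 2.58 = 0.9972 eV

Convert to Joules: KE_max = 0.9972 × 1.602×10⁻¹⁹ J = 1.5976e-19 J

Then use KE = ½mv² to find velocity:
v = √(2·KE/m) = √(2 × 1.5976e-19 J / 9.109e-31 kg)
v = 5.9225e+05 m/s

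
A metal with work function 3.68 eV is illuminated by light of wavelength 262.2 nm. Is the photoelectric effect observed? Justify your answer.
Yes

For photoemission, the photon energy must exceed the work function.

Photon energy: E = hc/λ = 4.7286 eV
Work function: φ = 3.68 eV

Since E_photon (4.7286 eV) > φ (3.68 eV), photoemission WILL occur.
The threshold wavelength is λ₀ = hc/φ = 336.9 nm.
Since 262.2 nm < 336.9 nm, the light has sufficient energy.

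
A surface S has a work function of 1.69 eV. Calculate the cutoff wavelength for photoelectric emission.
733.63 nm

The threshold wavelength is when the photon energy equals the work function:
hc/λ₀ = φ

Solving for λ₀:
λ₀ = hc/φ = (6.626×10⁻³⁴ J·s)(3×10⁸ m/s) / (1.69 eV × 1.602×10⁻¹⁹ J/eV)
λ₀ = 733.63 nm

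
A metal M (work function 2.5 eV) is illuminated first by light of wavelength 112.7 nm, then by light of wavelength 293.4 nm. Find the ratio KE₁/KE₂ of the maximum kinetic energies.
4.9261

Using Einstein's equation: KE_max = hc/λ - φ

For λ₁ = 112.7 nm:
E₁ = hc/λ₁ = 11.0013 eV
KE₁ = E₁ - φ = 11.0013 - 2.5 = 8.5013 eV

For λ₂ = 293.4 nm:
E₂ = hc/λ₂ = 4.2258 eV
KE₂ = E₂ - φ = 4.2258 - 2.5 = 1.7258 eV

Ratio: KE₁/KE₂ = 8.5013/1.7258 = 4.9261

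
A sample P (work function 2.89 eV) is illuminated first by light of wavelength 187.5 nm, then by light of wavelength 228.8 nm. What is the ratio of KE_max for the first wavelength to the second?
1.4720

Using Einstein's equation: KE_max = hc/λ - φ

For λ₁ = 187.5 nm:
E₁ = hc/λ₁ = 6.6125 eV
KE₁ = E₁ - φ = 6.6125 - 2.89 = 3.7225 eV

For λ₂ = 228.8 nm:
E₂ = hc/λ₂ = 5.4189 eV
KE₂ = E₂ - φ = 5.4189 - 2.89 = 2.5289 eV

Ratio: KE₁/KE₂ = 3.7225/2.5289 = 1.4720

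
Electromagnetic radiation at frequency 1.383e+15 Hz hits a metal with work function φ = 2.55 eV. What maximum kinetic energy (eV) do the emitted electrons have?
3.1696 eV

Using Einstein's photoelectric equation: KE_max = hf - φ

First, calculate the photon energy:
E_photon = hf = (6.626×10⁻³⁴ J·s)(1.383e+15 Hz)
E_photon = 5.7196 eV

Then, the maximum kinetic energy:
KE_max = E_photon - φ = 5.7196 eV - 2.55 eV = 3.1696 eV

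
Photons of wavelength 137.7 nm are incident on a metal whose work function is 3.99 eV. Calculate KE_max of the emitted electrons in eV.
5.0139 eV

Using Einstein's photoelectric equation: KE_max = hf - φ = hc/λ - φ

First, calculate the photon energy:
E_photon = hc/λ = (6.626×10⁻³⁴ J·s)(3×10⁸ m/s) / (137.7×10⁻⁹ m)
E_photon = 9.0039 eV

Then, the maximum kinetic energy:
KE_max = E_photon - φ = 9.0039 eV - 3.99 eV = 5.0139 eV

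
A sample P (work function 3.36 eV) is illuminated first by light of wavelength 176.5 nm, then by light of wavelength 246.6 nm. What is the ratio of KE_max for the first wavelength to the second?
2.1973

Using Einstein's equation: KE_max = hc/λ - φ

For λ₁ = 176.5 nm:
E₁ = hc/λ₁ = 7.0246 eV
KE₁ = E₁ - φ = 7.0246 - 3.36 = 3.6646 eV

For λ₂ = 246.6 nm:
E₂ = hc/λ₂ = 5.0277 eV
KE₂ = E₂ - φ = 5.0277 - 3.36 = 1.6677 eV

Ratio: KE₁/KE₂ = 3.6646/1.6677 = 2.1973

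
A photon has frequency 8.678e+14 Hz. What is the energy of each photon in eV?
3.5889 eV

Using E = hf:

E = hf = (6.626×10⁻³⁴ J·s)(8.678e+14 Hz)
E = 3.5889 eV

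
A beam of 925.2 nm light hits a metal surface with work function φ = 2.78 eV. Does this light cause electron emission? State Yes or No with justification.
No

For photoemission, the photon energy must exceed the work function.

Photon energy: E = hc/λ = 1.3401 eV
Work function: φ = 2.78 eV

Since E_photon (1.3401 eV) < φ (2.78 eV), photoemission will NOT occur.
The threshold wavelength is λ₀ = hc/φ = 446.0 nm.
Since 925.2 nm > 446.0 nm, the photons lack sufficient energy.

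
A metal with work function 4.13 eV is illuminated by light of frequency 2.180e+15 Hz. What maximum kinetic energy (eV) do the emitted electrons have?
4.8858 eV

Using Einstein's photoelectric equation: KE_max = hf - φ

First, calculate the photon energy:
E_photon = hf = (6.626×10⁻³⁴ J·s)(2.180e+15 Hz)
E_photon = 9.0158 eV

Then, the maximum kinetic energy:
KE_max = E_photon - φ = 9.0158 eV - 4.13 eV = 4.8858 eV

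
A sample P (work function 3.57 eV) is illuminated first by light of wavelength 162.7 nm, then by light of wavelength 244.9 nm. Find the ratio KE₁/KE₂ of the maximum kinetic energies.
2.7136

Using Einstein's equation: KE_max = hc/λ - φ

For λ₁ = 162.7 nm:
E₁ = hc/λ₁ = 7.6204 eV
KE₁ = E₁ - φ = 7.6204 - 3.57 = 4.0504 eV

For λ₂ = 244.9 nm:
E₂ = hc/λ₂ = 5.0626 eV
KE₂ = E₂ - φ = 5.0626 - 3.57 = 1.4926 eV

Ratio: KE₁/KE₂ = 4.0504/1.4926 = 2.7136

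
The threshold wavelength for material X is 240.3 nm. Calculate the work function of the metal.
5.16 eV

At the threshold wavelength, photon energy equals work function:
φ = hc/λ₀

Calculating:
φ = (6.626×10⁻³⁴ J·s)(3×10⁸ m/s) / (240.3×10⁻⁹ m)
φ = 5.16 eV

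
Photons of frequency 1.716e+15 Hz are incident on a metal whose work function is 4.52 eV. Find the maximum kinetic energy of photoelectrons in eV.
2.5768 eV

Using Einstein's photoelectric equation: KE_max = hf - φ

First, calculate the photon energy:
E_photon = hf = (6.626×10⁻³⁴ J·s)(1.716e+15 Hz)
E_photon = 7.0968 eV

Then, the maximum kinetic energy:
KE_max = E_photon - φ = 7.0968 eV - 4.52 eV = 2.5768 eV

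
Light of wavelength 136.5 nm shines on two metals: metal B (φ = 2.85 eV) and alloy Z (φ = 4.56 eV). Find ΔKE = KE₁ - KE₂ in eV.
1.7100 eV

Using KE_max = hc/λ - φ for each metal:

Photon energy: E = hc/λ = 9.0831 eV

For metal B (φ₁ = 2.85 eV):
KE₁ = E - φ₁ = 9.0831 - 2.85 = 6.2331 eV

For alloy Z (φ₂ = 4.56 eV):
KE₂ = E - φ₂ = 9.0831 - 4.56 = 4.5231 eV

Difference:
ΔKE = KE₁ - KE₂ = 6.2331 - 4.5231 = 1.7100 eV

Note: The difference equals the difference in work functions: 4.56 - 2.85 = 1.71 eV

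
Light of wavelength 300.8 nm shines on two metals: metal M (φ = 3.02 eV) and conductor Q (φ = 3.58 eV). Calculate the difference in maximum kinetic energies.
0.5600 eV

Using KE_max = hc/λ - φ for each metal:

Photon energy: E = hc/λ = 4.1218 eV

For metal M (φ₁ = 3.02 eV):
KE₁ = E - φ₁ = 4.1218 - 3.02 = 1.1018 eV

For conductor Q (φ₂ = 3.58 eV):
KE₂ = E - φ₂ = 4.1218 - 3.58 = 0.5418 eV

Difference:
ΔKE = KE₁ - KE₂ = 1.1018 - 0.5418 = 0.5600 eV

Note: The difference equals the difference in work functions: 3.58 - 3.02 = 0.56 eV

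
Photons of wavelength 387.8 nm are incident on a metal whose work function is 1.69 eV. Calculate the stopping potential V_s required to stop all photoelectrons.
1.5071 V

The stopping potential V_s satisfies: eV_s = KE_max

First, find KE_max using Einstein's equation:
E_photon = hc/λ = 3.1971 eV
KE_max = E_photon - φ = 3.1971 - 1.69 = 1.5071 eV

Since eV_s = KE_max:
V_s = KE_max/e = 1.5071 V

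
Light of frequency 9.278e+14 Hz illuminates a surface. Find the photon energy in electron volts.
3.8371 eV

Using E = hf:

E = hf = (6.626×10⁻³⁴ J·s)(9.278e+14 Hz)
E = 3.8371 eV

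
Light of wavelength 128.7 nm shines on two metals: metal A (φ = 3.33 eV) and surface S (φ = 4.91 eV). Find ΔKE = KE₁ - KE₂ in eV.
1.5800 eV

Using KE_max = hc/λ - φ for each metal:

Photon energy: E = hc/λ = 9.6336 eV

For metal A (φ₁ = 3.33 eV):
KE₁ = E - φ₁ = 9.6336 - 3.33 = 6.3036 eV

For surface S (φ₂ = 4.91 eV):
KE₂ = E - φ₂ = 9.6336 - 4.91 = 4.7236 eV

Difference:
ΔKE = KE₁ - KE₂ = 6.3036 - 4.7236 = 1.5800 eV

Note: The difference equals the difference in work functions: 4.91 - 3.33 = 1.58 eV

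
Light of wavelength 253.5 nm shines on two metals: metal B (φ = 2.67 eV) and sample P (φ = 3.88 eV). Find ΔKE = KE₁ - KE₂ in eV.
1.2100 eV

Using KE_max = hc/λ - φ for each metal:

Photon energy: E = hc/λ = 4.8909 eV

For metal B (φ₁ = 2.67 eV):
KE₁ = E - φ₁ = 4.8909 - 2.67 = 2.2209 eV

For sample P (φ₂ = 3.88 eV):
KE₂ = E - φ₂ = 4.8909 - 3.88 = 1.0109 eV

Difference:
ΔKE = KE₁ - KE₂ = 2.2209 - 1.0109 = 1.2100 eV

Note: The difference equals the difference in work functions: 3.88 - 2.67 = 1.21 eV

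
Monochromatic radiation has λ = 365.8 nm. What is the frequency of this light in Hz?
8.1955e+14 Hz

Using the wave equation: c = fλ

Solving for frequency:
f = c/λ = (3×10⁸ m/s) / (365.8×10⁻⁹ m)
f = 8.1955e+14 Hz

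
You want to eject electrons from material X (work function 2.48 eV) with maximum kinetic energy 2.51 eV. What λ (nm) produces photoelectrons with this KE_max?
248.47 nm

From Einstein's equation: KE_max = hc/λ - φ

Rearranging for λ:
hc/λ = KE_max + φ
λ = hc/(KE_max + φ)

Required photon energy:
E_photon = KE_max + φ = 2.51 + 2.48 = 4.99 eV

Required wavelength:
λ = hc/E_photon = (6.626×10⁻³⁴)(3×10⁸) / (4.99 × 1.602×10⁻¹⁹)
λ = 248.47 nm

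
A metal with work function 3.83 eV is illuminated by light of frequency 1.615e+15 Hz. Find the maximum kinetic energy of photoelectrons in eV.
2.8491 eV

Using Einstein's photoelectric equation: KE_max = hf - φ

First, calculate the photon energy:
E_photon = hf = (6.626×10⁻³⁴ J·s)(1.615e+15 Hz)
E_photon = 6.6791 eV

Then, the maximum kinetic energy:
KE_max = E_photon - φ = 6.6791 eV - 3.83 eV = 2.8491 eV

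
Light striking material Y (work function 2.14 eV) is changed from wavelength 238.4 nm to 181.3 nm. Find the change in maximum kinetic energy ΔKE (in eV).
1.6379 eV

Using Einstein's equation: KE_max = hc/λ - φ

For λ₁ = 238.4 nm:
KE₁ = hc/λ₁ - φ = 5.2007 - 2.14 = 3.0607 eV

For λ₂ = 181.3 nm:
KE₂ = hc/λ₂ - φ = 6.8386 - 2.14 = 4.6986 eV

Change in KE:
ΔKE = KE₂ - KE₁ = 4.6986 - 3.0607 = 1.6379 eV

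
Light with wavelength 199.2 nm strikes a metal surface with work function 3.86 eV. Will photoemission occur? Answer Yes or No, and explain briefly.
Yes

For photoemission, the photon energy must exceed the work function.

Photon energy: E = hc/λ = 6.2241 eV
Work function: φ = 3.86 eV

Since E_photon (6.2241 eV) > φ (3.86 eV), photoemission WILL occur.
The threshold wavelength is λ₀ = hc/φ = 321.2 nm.
Since 199.2 nm < 321.2 nm, the light has sufficient energy.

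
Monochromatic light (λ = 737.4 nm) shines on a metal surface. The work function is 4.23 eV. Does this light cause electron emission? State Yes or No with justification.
No

For photoemission, the photon energy must exceed the work function.

Photon energy: E = hc/λ = 1.6814 eV
Work function: φ = 4.23 eV

Since E_photon (1.6814 eV) < φ (4.23 eV), photoemission will NOT occur.
The threshold wavelength is λ₀ = hc/φ = 293.1 nm.
Since 737.4 nm > 293.1 nm, the photons lack sufficient energy.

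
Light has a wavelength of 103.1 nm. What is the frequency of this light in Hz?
2.9078e+15 Hz

Using the wave equation: c = fλ

Solving for frequency:
f = c/λ = (3×10⁸ m/s) / (103.1×10⁻⁹ m)
f = 2.9078e+15 Hz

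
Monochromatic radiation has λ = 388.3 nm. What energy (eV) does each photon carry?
3.1930 eV

Using E = hf = hc/λ:

E = hc/λ = (6.626×10⁻³⁴ J·s)(3×10⁸ m/s) / (388.3×10⁻⁹ m)
E = 3.1930 eV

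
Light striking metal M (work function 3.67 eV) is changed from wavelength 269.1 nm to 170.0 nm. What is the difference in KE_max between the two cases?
2.6858 eV

Using Einstein's equation: KE_max = hc/λ - φ

For λ₁ = 269.1 nm:
KE₁ = hc/λ₁ - φ = 4.6074 - 3.67 = 0.9374 eV

For λ₂ = 170.0 nm:
KE₂ = hc/λ₂ - φ = 7.2932 - 3.67 = 3.6232 eV

Change in KE:
ΔKE = KE₂ - KE₁ = 3.6232 - 0.9374 = 2.6858 eV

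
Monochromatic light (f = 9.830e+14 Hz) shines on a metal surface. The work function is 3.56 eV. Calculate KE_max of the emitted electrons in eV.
0.5054 eV

Using Einstein's photoelectric equation: KE_max = hf - φ

First, calculate the photon energy:
E_photon = hf = (6.626×10⁻³⁴ J·s)(9.830e+14 Hz)
E_photon = 4.0654 eV

Then, the maximum kinetic energy:
KE_max = E_photon - φ = 4.0654 eV - 3.56 eV = 0.5054 eV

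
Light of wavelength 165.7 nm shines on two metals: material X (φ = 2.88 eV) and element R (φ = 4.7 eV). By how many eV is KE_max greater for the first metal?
1.8200 eV

Using KE_max = hc/λ - φ for each metal:

Photon energy: E = hc/λ = 7.4825 eV

For material X (φ₁ = 2.88 eV):
KE₁ = E - φ₁ = 7.4825 - 2.88 = 4.6025 eV

For element R (φ₂ = 4.7 eV):
KE₂ = E - φ₂ = 7.4825 - 4.7 = 2.7825 eV

Difference:
ΔKE = KE₁ - KE₂ = 4.6025 - 2.7825 = 1.8200 eV

Note: The difference equals the difference in work functions: 4.7 - 2.88 = 1.82 eV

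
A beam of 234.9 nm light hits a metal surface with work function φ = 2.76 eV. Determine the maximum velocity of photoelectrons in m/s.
9.4117e+05 m/s

First, find the maximum kinetic energy:
E_photon = hc/λ = 5.2782 eV
KE_max = E_photon - φ = 5.2782 - 2.76 = 2.5182 eV

Convert to Joules: KE_max = 2.5182 × 1.602×10⁻¹⁹ J = 4.0346e-19 J

Then use KE = ½mv² to find velocity:
v = √(2·KE/m) = √(2 × 4.0346e-19 J / 9.109e-31 kg)
v = 9.4117e+05 m/s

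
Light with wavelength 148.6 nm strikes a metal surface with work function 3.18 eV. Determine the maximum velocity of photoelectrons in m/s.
1.3477e+06 m/s

First, find the maximum kinetic energy:
E_photon = hc/λ = 8.3435 eV
KE_max = E_photon - φ = 8.3435 - 3.18 = 5.1635 eV

Convert to Joules: KE_max = 5.1635 × 1.602×10⁻¹⁹ J = 8.2728e-19 J

Then use KE = ½mv² to find velocity:
v = √(2·KE/m) = √(2 × 8.2728e-19 J / 9.109e-31 kg)
v = 1.3477e+06 m/s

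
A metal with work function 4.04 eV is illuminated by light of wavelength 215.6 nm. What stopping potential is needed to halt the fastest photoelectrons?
1.7107 V

The stopping potential V_s satisfies: eV_s = KE_max

First, find KE_max using Einstein's equation:
E_photon = hc/λ = 5.7507 eV
KE_max = E_photon - φ = 5.7507 - 4.04 = 1.7107 eV

Since eV_s = KE_max:
V_s = KE_max/e = 1.7107 V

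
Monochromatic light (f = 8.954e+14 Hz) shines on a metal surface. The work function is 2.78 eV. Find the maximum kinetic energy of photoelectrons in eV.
0.9231 eV

Using Einstein's photoelectric equation: KE_max = hf - φ

First, calculate the photon energy:
E_photon = hf = (6.626×10⁻³⁴ J·s)(8.954e+14 Hz)
E_photon = 3.7031 eV

Then, the maximum kinetic energy:
KE_max = E_photon - φ = 3.7031 eV - 2.78 eV = 0.9231 eV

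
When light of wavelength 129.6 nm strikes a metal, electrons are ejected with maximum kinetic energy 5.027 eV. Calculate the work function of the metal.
4.54 eV

From Einstein's photoelectric equation: KE_max = hf - φ = hc/λ - φ

Rearranging for φ:
φ = hc/λ - KE_max

Calculate photon energy:
E_photon = hc/λ = 9.5667 eV

Therefore:
φ = 9.5667 - 5.027 = 4.54 eV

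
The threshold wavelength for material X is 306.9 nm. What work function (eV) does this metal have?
4.04 eV

At the threshold wavelength, photon energy equals work function:
φ = hc/λ₀

Calculating:
φ = (6.626×10⁻³⁴ J·s)(3×10⁸ m/s) / (306.9×10⁻⁹ m)
φ = 4.04 eV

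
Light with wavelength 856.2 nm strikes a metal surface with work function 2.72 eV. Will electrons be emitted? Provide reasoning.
No

For photoemission, the photon energy must exceed the work function.

Photon energy: E = hc/λ = 1.4481 eV
Work function: φ = 2.72 eV

Since E_photon (1.4481 eV) < φ (2.72 eV), photoemission will NOT occur.
The threshold wavelength is λ₀ = hc/φ = 455.8 nm.
Since 856.2 nm > 455.8 nm, the photons lack sufficient energy.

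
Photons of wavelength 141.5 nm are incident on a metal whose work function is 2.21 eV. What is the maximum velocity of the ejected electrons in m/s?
1.5182e+06 m/s

First, find the maximum kinetic energy:
E_photon = hc/λ = 8.7621 eV
KE_max = E_photon - φ = 8.7621 - 2.21 = 6.5521 eV

Convert to Joules: KE_max = 6.5521 × 1.602×10⁻¹⁹ J = 1.0498e-18 J

Then use KE = ½mv² to find velocity:
v = √(2·KE/m) = √(2 × 1.0498e-18 J / 9.109e-31 kg)
v = 1.5182e+06 m/s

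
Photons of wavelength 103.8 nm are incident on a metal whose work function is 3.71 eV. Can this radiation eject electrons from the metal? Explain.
Yes

For photoemission, the photon energy must exceed the work function.

Photon energy: E = hc/λ = 11.9445 eV
Work function: φ = 3.71 eV

Since E_photon (11.9445 eV) > φ (3.71 eV), photoemission WILL occur.
The threshold wavelength is λ₀ = hc/φ = 334.2 nm.
Since 103.8 nm < 334.2 nm, the light has sufficient energy.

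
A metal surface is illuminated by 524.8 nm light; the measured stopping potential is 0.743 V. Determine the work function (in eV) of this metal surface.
1.62 eV

The stopping potential gives the maximum kinetic energy: KE_max = eV_s = 0.743 eV

From Einstein's photoelectric equation: KE_max = hc/λ - φ
Rearranging: φ = hc/λ - KE_max

Calculate photon energy:
E_photon = hc/λ = (6.626×10⁻³⁴ J·s)(3×10⁸ m/s) / (524.8×10⁻⁹ m) = 2.3625 eV

Therefore:
φ = 2.3625 - 0.743 = 1.62 eV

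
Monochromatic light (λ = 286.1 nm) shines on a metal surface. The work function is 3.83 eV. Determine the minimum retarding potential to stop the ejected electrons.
0.5036 V

The stopping potential V_s satisfies: eV_s = KE_max

First, find KE_max using Einstein's equation:
E_photon = hc/λ = 4.3336 eV
KE_max = E_photon - φ = 4.3336 - 3.83 = 0.5036 eV

Since eV_s = KE_max:
V_s = KE_max/e = 0.5036 V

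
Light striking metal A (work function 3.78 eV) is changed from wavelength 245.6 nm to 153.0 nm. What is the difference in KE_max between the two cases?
3.0553 eV

Using Einstein's equation: KE_max = hc/λ - φ

For λ₁ = 245.6 nm:
KE₁ = hc/λ₁ - φ = 5.0482 - 3.78 = 1.2682 eV

For λ₂ = 153.0 nm:
KE₂ = hc/λ₂ - φ = 8.1035 - 3.78 = 4.3235 eV

Change in KE:
ΔKE = KE₂ - KE₁ = 4.3235 - 1.2682 = 3.0553 eV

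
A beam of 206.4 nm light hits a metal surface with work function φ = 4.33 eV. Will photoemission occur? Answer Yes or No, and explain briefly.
Yes

For photoemission, the photon energy must exceed the work function.

Photon energy: E = hc/λ = 6.0070 eV
Work function: φ = 4.33 eV

Since E_photon (6.0070 eV) > φ (4.33 eV), photoemission WILL occur.
The threshold wavelength is λ₀ = hc/φ = 286.3 nm.
Since 206.4 nm < 286.3 nm, the light has sufficient energy.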